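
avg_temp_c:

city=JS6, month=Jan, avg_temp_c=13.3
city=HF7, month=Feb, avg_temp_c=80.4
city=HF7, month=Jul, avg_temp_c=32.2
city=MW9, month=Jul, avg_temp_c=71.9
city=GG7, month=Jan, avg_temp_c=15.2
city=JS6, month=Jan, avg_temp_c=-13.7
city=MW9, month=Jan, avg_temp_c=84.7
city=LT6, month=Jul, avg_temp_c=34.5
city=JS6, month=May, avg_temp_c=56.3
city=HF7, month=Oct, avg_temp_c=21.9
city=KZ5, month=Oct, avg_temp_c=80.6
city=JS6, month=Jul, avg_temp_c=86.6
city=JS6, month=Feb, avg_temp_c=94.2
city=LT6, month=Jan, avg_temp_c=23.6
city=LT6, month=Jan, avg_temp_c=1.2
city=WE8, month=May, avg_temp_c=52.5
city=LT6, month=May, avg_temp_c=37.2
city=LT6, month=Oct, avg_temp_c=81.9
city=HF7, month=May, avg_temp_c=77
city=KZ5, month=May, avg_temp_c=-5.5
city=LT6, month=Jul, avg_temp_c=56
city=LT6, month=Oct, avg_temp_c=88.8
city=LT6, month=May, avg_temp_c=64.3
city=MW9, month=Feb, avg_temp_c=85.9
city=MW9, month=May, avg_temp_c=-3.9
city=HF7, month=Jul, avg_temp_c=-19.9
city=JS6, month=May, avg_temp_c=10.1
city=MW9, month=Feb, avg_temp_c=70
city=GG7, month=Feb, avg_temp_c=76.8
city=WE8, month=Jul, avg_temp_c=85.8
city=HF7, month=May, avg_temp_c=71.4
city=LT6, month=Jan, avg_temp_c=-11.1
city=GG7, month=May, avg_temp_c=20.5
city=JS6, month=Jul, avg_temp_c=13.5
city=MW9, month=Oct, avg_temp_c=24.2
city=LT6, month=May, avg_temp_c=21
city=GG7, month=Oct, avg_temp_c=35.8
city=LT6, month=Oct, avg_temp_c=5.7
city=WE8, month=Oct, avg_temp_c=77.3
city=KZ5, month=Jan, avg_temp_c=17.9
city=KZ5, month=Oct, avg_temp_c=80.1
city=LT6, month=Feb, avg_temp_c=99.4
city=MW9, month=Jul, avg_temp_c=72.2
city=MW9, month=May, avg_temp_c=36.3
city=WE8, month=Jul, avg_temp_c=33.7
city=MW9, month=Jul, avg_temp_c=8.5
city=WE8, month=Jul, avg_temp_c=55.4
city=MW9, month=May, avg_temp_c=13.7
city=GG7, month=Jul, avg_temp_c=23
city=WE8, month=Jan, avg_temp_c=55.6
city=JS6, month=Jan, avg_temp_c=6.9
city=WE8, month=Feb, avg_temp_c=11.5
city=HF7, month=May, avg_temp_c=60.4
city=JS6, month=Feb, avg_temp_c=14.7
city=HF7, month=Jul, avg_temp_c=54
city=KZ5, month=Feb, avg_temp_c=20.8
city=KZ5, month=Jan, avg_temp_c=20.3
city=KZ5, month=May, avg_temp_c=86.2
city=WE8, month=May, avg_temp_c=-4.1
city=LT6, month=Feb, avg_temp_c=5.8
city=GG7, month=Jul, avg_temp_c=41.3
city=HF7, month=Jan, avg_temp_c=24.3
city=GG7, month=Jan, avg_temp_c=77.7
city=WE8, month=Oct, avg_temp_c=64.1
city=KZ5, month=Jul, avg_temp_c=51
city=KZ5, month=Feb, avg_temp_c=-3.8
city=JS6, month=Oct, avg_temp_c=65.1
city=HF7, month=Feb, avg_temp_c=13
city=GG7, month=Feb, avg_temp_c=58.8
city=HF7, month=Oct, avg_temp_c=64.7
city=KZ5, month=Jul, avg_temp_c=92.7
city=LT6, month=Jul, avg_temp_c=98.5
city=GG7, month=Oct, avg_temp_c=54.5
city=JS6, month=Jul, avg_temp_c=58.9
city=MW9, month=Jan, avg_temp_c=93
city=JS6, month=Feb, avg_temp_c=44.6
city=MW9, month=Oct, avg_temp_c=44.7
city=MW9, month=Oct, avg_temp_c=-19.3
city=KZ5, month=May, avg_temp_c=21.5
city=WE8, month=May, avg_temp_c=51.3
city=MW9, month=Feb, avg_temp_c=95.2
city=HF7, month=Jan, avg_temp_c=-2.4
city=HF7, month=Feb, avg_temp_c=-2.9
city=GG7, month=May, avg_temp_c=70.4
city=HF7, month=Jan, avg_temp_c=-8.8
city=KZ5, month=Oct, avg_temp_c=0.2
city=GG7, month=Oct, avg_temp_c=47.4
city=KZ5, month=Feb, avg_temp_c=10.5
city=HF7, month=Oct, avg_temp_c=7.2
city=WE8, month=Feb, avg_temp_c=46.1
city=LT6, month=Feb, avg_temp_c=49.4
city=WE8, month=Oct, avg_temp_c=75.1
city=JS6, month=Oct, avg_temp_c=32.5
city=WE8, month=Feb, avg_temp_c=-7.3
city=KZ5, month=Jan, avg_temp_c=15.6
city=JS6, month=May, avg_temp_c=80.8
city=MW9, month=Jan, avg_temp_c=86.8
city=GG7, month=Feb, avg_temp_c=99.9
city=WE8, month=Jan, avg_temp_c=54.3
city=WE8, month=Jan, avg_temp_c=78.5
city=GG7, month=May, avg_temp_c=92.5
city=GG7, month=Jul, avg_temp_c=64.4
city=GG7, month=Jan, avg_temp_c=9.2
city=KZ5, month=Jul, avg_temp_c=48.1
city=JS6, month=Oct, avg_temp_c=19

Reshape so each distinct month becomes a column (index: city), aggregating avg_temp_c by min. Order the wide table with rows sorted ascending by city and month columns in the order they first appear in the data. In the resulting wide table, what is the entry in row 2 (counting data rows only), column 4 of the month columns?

With rows sorted ascending by city, row 2 is city=HF7. month columns in first-appearance order: Jan, Feb, Jul, May, Oct; column 4 is May.
Long rows with city=HF7, month=May: min(77, 71.4, 60.4) = 60.4.

60.4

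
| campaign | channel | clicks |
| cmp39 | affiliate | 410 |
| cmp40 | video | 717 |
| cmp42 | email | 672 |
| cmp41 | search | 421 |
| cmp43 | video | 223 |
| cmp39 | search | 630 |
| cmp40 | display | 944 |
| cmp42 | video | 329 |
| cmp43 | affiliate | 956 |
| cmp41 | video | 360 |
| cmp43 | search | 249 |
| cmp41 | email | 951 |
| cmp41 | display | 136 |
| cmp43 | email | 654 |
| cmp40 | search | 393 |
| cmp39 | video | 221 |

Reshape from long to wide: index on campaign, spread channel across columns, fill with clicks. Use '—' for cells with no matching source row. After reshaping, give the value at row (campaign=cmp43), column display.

No long-format row has campaign=cmp43 and channel=display, so the cell is —.

—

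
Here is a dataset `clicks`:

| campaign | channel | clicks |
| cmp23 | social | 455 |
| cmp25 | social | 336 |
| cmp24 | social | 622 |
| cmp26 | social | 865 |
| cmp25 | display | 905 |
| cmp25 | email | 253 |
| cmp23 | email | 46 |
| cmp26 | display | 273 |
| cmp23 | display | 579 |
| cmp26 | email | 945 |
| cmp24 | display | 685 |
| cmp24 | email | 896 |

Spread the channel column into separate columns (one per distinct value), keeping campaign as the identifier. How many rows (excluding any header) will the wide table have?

4

4 distinct campaign values → 4 rows.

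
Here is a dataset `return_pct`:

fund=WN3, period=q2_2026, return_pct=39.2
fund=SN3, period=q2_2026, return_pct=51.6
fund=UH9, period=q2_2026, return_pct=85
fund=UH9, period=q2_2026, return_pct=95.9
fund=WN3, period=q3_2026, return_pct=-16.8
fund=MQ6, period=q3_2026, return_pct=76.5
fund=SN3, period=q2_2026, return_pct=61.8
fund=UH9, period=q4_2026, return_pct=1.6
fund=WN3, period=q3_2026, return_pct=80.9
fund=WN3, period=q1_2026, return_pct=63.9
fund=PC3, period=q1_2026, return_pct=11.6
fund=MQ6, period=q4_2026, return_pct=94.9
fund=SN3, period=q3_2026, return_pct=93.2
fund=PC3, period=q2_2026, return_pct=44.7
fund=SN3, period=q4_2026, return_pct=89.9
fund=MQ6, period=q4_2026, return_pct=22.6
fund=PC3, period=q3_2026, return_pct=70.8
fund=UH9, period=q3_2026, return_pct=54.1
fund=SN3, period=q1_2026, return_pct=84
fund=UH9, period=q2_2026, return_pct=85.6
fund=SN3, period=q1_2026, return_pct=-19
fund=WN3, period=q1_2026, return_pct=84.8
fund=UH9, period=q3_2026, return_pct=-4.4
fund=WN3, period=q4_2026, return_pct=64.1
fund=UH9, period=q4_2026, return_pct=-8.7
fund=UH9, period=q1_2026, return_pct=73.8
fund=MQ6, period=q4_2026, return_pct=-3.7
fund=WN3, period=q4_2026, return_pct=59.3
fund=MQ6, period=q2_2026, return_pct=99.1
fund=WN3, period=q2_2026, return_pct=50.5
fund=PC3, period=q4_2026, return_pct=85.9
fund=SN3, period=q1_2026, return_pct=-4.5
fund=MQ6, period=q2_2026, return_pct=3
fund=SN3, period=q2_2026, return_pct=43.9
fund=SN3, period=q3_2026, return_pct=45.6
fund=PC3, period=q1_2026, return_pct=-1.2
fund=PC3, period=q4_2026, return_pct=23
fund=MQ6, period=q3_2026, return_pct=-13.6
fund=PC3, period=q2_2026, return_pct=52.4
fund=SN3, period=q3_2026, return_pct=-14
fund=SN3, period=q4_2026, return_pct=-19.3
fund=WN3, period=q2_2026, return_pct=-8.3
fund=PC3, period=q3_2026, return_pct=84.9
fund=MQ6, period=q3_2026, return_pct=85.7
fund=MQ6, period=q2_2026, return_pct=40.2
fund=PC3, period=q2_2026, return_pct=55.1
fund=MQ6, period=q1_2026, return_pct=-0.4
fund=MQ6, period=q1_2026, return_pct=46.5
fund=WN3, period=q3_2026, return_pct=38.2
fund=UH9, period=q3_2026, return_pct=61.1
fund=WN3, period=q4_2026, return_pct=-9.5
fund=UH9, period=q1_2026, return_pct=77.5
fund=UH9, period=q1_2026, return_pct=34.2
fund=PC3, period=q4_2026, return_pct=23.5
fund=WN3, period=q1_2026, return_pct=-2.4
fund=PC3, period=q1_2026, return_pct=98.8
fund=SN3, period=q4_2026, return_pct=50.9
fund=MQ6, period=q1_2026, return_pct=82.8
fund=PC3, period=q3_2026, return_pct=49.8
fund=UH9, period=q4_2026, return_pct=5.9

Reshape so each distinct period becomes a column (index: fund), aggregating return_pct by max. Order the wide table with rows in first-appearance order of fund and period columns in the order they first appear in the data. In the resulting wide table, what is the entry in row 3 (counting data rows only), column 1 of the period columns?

With rows in first-appearance order of fund, row 3 is fund=UH9. period columns in first-appearance order: q2_2026, q3_2026, q4_2026, q1_2026; column 1 is q2_2026.
Long rows with fund=UH9, period=q2_2026: max(85, 95.9, 85.6) = 95.9.

95.9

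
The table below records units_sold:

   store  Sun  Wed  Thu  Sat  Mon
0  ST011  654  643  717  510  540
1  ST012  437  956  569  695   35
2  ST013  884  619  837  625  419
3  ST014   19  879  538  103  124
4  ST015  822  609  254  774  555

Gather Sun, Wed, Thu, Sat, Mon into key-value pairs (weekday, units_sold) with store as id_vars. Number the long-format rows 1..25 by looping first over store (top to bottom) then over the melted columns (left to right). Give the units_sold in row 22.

609

25 rows total (5 × 5). Row 22: index ⌊(22-1)/5⌋ = 4 into store → ST015; (22-1) mod 5 = 1 into the melted columns → Wed.
So row 22 is (ST015, Wed, 609); units_sold = 609.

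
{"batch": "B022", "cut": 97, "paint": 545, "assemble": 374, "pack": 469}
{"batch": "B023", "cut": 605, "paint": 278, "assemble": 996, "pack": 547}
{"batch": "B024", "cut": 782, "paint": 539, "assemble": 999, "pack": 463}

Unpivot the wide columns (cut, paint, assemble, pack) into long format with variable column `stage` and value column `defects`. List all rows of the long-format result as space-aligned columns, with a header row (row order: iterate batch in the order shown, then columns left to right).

batch  stage     defects
B022   cut       97     
B022   paint     545    
B022   assemble  374    
B022   pack      469    
B023   cut       605    
B023   paint     278    
B023   assemble  996    
B023   pack      547    
B024   cut       782    
B024   paint     539    
B024   assemble  999    
B024   pack      463    

Each (batch, column) pair becomes one row: 3 × 4 = 12 rows.
For example, (B022, cut) → defects=97.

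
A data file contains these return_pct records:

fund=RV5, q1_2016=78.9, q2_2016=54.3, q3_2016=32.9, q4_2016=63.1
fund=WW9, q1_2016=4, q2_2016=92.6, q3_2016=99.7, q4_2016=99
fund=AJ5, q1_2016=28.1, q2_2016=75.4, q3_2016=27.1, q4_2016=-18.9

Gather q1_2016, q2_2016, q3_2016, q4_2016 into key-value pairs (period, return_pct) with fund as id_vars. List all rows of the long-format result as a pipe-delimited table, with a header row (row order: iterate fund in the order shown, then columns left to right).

| fund | period | return_pct |
| RV5 | q1_2016 | 78.9 |
| RV5 | q2_2016 | 54.3 |
| RV5 | q3_2016 | 32.9 |
| RV5 | q4_2016 | 63.1 |
| WW9 | q1_2016 | 4 |
| WW9 | q2_2016 | 92.6 |
| WW9 | q3_2016 | 99.7 |
| WW9 | q4_2016 | 99 |
| AJ5 | q1_2016 | 28.1 |
| AJ5 | q2_2016 | 75.4 |
| AJ5 | q3_2016 | 27.1 |
| AJ5 | q4_2016 | -18.9 |

Each (fund, column) pair becomes one row: 3 × 4 = 12 rows.
For example, (RV5, q1_2016) → return_pct=78.9.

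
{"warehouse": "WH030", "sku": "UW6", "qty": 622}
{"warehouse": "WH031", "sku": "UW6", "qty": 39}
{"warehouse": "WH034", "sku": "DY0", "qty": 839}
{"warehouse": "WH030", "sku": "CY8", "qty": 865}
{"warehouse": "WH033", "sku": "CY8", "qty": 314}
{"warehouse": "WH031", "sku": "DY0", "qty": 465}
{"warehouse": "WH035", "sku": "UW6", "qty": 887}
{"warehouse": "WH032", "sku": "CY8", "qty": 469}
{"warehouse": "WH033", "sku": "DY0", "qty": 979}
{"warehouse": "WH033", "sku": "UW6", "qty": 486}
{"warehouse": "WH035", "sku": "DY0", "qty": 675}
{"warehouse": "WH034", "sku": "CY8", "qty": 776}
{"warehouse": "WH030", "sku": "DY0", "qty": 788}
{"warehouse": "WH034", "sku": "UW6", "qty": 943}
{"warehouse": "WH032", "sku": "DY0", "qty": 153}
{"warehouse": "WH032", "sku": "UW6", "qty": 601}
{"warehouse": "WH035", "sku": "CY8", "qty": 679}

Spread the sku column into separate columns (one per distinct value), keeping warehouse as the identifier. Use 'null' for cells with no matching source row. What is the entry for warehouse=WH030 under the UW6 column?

622

The long row with warehouse=WH030, sku=UW6 has qty=622.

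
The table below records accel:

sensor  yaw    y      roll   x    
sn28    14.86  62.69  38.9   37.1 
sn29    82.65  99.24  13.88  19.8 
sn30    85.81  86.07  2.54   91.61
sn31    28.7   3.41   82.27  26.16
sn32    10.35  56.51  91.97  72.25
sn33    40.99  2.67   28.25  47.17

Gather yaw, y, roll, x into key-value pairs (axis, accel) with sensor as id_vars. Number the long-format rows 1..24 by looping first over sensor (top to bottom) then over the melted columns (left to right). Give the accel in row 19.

91.97

24 rows total (6 × 4). Row 19: index ⌊(19-1)/4⌋ = 4 into sensor → sn32; (19-1) mod 4 = 2 into the melted columns → roll.
So row 19 is (sn32, roll, 91.97); accel = 91.97.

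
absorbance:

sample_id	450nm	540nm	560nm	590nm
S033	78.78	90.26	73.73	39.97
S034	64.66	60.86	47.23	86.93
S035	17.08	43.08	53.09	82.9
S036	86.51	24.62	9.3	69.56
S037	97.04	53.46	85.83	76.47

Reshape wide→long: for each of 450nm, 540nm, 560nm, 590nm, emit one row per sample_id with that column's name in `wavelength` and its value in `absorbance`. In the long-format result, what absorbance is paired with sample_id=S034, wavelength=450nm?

Unpivoting turns each (sample_id, wide-column) pair into one long row.
The wide cell at row S034, column 450nm holds 64.66, so the long row (S034, 450nm) has absorbance=64.66.

64.66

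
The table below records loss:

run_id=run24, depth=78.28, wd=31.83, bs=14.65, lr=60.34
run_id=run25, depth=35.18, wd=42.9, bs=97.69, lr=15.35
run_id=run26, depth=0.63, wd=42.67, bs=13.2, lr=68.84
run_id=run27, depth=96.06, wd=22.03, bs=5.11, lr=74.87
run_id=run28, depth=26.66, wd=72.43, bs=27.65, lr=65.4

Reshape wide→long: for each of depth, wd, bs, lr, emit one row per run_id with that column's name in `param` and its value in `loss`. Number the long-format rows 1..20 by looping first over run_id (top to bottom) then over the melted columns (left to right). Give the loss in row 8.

15.35

20 rows total (5 × 4). Row 8: index ⌊(8-1)/4⌋ = 1 into run_id → run25; (8-1) mod 4 = 3 into the melted columns → lr.
So row 8 is (run25, lr, 15.35); loss = 15.35.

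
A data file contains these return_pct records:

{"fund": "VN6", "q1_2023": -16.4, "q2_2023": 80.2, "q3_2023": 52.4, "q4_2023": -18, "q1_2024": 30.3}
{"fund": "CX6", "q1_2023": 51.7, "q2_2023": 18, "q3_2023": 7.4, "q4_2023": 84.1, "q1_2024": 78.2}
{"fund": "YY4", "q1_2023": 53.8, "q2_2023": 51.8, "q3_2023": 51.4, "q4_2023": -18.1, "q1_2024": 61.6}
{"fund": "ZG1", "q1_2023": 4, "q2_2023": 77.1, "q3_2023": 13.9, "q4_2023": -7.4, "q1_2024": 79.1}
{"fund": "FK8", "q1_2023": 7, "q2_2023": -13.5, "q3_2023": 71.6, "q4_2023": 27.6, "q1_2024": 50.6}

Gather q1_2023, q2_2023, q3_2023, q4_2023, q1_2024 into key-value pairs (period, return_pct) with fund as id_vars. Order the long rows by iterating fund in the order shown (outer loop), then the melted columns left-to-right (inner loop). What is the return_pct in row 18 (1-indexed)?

13.9

25 rows total (5 × 5). Row 18: index ⌊(18-1)/5⌋ = 3 into fund → ZG1; (18-1) mod 5 = 2 into the melted columns → q3_2023.
So row 18 is (ZG1, q3_2023, 13.9); return_pct = 13.9.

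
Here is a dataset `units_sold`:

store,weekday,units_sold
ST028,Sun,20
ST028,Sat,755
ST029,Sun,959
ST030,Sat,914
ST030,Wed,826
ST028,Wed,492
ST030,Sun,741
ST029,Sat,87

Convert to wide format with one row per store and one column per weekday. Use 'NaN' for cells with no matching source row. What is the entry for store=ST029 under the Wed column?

No long-format row has store=ST029 and weekday=Wed, so the cell is NaN.

NaN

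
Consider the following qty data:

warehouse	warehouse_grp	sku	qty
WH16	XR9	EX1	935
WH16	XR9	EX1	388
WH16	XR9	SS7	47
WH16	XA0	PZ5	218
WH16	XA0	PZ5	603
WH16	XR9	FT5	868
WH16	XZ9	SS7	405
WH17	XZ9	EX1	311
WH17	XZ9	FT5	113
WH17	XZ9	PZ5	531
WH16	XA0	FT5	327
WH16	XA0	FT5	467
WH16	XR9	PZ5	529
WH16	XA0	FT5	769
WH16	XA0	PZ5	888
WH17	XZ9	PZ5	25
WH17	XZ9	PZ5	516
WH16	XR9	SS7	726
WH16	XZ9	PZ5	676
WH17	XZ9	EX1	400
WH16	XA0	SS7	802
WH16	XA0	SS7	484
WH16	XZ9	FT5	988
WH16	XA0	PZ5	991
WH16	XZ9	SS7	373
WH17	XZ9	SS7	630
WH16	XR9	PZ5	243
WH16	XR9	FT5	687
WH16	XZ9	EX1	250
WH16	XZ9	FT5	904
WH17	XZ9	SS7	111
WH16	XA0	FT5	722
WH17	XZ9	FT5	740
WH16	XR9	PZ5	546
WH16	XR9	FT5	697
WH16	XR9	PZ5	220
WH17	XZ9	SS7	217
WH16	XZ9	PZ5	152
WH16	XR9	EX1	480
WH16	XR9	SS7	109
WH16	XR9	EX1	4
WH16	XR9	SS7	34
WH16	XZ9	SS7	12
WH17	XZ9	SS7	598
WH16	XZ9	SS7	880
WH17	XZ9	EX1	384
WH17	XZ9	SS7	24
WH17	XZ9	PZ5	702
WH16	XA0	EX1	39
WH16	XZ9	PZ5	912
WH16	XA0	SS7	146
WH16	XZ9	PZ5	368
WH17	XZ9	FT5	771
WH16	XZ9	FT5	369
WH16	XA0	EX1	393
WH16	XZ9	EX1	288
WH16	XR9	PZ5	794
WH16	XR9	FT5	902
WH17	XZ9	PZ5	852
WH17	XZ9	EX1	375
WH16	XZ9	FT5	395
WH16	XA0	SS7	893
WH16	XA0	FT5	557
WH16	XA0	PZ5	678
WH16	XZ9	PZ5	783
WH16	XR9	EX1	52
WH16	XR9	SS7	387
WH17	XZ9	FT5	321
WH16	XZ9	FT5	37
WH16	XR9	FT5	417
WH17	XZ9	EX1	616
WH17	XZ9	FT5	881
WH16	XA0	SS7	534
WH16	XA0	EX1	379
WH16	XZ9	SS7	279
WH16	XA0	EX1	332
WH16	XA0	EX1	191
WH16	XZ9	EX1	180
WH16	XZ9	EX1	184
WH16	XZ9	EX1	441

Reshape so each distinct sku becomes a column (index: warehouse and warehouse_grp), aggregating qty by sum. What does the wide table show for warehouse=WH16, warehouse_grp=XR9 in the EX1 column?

Rows with warehouse=WH16, warehouse_grp=XR9 and sku=EX1: qty values are 935, 388, 480, 4, 52.
935 + 388 + 480 + 4 + 52 = 1859.

1859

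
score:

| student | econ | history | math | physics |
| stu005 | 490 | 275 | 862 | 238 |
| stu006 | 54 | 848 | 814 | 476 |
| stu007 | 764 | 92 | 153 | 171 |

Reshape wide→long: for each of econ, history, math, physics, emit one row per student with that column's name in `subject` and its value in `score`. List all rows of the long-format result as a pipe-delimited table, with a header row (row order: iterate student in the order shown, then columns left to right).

Each (student, column) pair becomes one row: 3 × 4 = 12 rows.
For example, (stu005, econ) → score=490.

| student | subject | score |
| stu005 | econ | 490 |
| stu005 | history | 275 |
| stu005 | math | 862 |
| stu005 | physics | 238 |
| stu006 | econ | 54 |
| stu006 | history | 848 |
| stu006 | math | 814 |
| stu006 | physics | 476 |
| stu007 | econ | 764 |
| stu007 | history | 92 |
| stu007 | math | 153 |
| stu007 | physics | 171 |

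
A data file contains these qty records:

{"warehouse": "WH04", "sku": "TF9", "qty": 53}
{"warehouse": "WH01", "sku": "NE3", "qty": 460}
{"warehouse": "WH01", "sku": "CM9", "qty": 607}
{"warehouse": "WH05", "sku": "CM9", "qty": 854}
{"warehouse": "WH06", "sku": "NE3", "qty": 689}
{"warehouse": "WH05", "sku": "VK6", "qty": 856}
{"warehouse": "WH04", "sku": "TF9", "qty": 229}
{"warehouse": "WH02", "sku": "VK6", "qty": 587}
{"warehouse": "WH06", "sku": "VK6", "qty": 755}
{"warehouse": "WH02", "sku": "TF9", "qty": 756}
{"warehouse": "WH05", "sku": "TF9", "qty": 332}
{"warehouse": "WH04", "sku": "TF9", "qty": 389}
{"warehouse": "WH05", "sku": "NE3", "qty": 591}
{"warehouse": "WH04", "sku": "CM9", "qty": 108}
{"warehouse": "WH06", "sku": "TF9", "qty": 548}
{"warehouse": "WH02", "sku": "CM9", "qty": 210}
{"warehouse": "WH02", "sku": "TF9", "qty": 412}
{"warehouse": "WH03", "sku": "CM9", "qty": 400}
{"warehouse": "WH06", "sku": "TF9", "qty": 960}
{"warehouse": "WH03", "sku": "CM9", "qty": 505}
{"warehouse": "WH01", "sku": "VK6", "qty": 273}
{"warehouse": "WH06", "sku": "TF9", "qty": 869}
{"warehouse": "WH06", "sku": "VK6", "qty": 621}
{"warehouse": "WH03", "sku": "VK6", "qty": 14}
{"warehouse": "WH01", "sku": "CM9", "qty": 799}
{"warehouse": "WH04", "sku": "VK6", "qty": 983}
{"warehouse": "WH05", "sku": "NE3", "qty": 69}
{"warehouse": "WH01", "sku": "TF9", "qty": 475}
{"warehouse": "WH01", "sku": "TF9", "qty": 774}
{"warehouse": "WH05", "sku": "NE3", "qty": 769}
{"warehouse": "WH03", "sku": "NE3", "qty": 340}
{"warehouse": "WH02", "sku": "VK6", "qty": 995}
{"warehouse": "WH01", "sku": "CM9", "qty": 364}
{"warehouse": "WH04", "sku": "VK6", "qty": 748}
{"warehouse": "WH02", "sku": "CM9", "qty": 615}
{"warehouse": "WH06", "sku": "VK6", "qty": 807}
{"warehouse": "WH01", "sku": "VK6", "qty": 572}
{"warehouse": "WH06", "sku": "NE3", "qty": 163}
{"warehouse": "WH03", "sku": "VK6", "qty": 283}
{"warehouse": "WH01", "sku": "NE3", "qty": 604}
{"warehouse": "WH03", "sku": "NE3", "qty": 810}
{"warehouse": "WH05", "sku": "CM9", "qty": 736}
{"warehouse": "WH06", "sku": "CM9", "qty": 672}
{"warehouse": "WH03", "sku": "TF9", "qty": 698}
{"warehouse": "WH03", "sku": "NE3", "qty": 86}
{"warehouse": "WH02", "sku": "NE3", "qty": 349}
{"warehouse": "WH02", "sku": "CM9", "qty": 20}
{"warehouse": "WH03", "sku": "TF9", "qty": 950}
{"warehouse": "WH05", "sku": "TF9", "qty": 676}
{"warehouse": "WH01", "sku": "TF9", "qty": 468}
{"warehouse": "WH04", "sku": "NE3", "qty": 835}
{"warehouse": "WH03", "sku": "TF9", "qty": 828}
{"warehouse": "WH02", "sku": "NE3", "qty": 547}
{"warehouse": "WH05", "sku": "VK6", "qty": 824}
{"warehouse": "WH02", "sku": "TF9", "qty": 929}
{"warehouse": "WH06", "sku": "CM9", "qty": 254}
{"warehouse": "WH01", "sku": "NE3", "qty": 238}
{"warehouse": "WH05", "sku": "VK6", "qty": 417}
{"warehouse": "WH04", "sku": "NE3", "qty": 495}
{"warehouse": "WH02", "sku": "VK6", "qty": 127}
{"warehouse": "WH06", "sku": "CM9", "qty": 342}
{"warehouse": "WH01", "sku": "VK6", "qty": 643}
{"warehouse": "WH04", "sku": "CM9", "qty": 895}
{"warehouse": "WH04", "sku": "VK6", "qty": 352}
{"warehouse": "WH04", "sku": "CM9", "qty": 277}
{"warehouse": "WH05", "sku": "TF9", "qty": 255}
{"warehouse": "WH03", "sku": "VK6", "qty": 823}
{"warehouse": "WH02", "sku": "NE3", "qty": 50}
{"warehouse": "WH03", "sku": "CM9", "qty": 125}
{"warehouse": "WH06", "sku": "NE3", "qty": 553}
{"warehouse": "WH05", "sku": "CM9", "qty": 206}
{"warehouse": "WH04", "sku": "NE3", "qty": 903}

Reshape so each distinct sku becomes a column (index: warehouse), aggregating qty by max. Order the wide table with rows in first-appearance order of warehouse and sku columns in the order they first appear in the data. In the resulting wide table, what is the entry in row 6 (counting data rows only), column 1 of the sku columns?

With rows in first-appearance order of warehouse, row 6 is warehouse=WH03. sku columns in first-appearance order: TF9, NE3, CM9, VK6; column 1 is TF9.
Long rows with warehouse=WH03, sku=TF9: max(698, 950, 828) = 950.

950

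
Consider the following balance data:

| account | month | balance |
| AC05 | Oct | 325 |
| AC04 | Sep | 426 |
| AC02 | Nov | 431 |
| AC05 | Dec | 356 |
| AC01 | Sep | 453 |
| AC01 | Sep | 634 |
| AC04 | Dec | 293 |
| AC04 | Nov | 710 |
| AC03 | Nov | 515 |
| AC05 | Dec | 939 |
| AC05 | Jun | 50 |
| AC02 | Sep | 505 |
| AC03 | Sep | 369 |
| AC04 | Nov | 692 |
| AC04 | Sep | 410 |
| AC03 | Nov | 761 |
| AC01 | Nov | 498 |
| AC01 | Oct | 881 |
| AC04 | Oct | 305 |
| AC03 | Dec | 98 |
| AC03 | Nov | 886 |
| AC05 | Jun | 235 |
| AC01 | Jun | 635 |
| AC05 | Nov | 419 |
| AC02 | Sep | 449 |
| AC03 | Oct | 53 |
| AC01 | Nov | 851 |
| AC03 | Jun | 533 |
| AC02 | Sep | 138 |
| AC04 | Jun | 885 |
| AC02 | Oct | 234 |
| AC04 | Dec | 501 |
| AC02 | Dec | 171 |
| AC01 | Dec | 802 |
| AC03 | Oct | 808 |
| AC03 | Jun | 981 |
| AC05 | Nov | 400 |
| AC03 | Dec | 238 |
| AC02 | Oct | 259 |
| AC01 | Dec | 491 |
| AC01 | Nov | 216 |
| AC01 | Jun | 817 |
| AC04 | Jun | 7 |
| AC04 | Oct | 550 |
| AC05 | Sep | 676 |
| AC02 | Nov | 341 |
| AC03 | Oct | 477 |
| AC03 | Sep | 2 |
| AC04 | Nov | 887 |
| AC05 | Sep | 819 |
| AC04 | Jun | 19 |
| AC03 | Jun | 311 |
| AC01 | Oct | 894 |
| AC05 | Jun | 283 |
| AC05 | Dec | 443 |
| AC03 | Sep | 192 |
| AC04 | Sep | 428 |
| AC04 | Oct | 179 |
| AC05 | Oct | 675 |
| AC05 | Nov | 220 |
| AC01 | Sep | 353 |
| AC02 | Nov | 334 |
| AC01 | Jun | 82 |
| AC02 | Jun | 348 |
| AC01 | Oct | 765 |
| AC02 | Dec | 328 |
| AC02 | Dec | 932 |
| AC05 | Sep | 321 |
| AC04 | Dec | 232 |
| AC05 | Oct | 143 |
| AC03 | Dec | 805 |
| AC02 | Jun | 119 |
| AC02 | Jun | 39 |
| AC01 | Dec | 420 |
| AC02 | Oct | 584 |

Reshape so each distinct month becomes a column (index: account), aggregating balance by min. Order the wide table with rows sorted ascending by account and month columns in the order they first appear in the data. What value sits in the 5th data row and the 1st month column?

With rows sorted ascending by account, row 5 is account=AC05. month columns in first-appearance order: Oct, Sep, Nov, Dec, Jun; column 1 is Oct.
Long rows with account=AC05, month=Oct: min(325, 675, 143) = 143.

143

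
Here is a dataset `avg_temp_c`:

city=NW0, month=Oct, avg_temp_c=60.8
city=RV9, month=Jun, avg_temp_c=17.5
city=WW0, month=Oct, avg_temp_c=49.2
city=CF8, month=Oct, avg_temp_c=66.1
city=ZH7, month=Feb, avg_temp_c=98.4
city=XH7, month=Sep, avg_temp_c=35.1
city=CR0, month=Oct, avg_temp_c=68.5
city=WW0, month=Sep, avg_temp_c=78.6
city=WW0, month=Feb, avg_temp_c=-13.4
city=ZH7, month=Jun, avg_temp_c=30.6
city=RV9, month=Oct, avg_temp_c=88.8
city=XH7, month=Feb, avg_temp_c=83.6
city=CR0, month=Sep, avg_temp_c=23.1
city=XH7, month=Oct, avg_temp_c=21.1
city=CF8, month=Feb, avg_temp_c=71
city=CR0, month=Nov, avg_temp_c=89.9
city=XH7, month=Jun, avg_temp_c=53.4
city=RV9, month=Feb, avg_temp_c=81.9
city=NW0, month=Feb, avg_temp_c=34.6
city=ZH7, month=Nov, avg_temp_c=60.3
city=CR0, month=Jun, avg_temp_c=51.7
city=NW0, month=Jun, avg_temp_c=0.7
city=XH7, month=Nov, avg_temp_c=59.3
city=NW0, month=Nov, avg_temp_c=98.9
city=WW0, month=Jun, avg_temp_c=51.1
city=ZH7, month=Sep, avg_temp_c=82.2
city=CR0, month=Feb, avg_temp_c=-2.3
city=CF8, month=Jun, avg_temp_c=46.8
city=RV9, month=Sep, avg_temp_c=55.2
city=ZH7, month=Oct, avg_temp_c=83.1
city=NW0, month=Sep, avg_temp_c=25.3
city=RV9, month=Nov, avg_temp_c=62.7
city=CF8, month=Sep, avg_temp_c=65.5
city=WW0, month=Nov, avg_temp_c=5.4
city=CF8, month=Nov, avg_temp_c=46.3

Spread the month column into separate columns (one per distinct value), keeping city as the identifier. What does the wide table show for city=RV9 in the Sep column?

Wide layout: rows indexed by city, columns are the 5 distinct month values (Oct, Jun, Feb, Sep, Nov).
Cell (city=RV9, month=Sep) draws from the long row where city=RV9 and month=Sep, which has avg_temp_c=55.2.

55.2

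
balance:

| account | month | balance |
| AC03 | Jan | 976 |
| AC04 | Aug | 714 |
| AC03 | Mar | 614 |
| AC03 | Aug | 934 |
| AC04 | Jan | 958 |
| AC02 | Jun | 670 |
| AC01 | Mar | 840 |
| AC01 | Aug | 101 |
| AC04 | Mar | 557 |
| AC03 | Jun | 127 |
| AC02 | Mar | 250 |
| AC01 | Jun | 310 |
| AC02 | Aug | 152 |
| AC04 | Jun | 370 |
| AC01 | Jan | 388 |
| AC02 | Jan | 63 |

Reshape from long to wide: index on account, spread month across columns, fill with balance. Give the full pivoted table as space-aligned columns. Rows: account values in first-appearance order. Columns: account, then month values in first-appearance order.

account  Jan  Aug  Mar  Jun
AC03     976  934  614  127
AC04     958  714  557  370
AC02     63   152  250  670
AC01     388  101  840  310

Columns: account plus the 4 distinct month values (Jan, Aug, Mar, Jun).
For example, row AC03 column Jan takes balance=976 from the long row (AC03, Jan).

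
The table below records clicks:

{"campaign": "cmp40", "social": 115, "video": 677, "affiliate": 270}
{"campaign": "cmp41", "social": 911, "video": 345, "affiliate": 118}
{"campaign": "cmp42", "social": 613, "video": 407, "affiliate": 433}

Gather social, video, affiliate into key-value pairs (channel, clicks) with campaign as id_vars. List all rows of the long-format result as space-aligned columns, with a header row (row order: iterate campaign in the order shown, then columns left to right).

campaign  channel    clicks
cmp40     social     115   
cmp40     video      677   
cmp40     affiliate  270   
cmp41     social     911   
cmp41     video      345   
cmp41     affiliate  118   
cmp42     social     613   
cmp42     video      407   
cmp42     affiliate  433   

Each (campaign, column) pair becomes one row: 3 × 3 = 9 rows.
For example, (cmp40, social) → clicks=115.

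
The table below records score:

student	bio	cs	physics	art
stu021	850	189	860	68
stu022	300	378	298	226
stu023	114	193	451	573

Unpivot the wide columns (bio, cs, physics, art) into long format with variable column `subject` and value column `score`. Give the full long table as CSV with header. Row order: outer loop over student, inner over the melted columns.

student,subject,score
stu021,bio,850
stu021,cs,189
stu021,physics,860
stu021,art,68
stu022,bio,300
stu022,cs,378
stu022,physics,298
stu022,art,226
stu023,bio,114
stu023,cs,193
stu023,physics,451
stu023,art,573

Each (student, column) pair becomes one row: 3 × 4 = 12 rows.
For example, (stu021, bio) → score=850.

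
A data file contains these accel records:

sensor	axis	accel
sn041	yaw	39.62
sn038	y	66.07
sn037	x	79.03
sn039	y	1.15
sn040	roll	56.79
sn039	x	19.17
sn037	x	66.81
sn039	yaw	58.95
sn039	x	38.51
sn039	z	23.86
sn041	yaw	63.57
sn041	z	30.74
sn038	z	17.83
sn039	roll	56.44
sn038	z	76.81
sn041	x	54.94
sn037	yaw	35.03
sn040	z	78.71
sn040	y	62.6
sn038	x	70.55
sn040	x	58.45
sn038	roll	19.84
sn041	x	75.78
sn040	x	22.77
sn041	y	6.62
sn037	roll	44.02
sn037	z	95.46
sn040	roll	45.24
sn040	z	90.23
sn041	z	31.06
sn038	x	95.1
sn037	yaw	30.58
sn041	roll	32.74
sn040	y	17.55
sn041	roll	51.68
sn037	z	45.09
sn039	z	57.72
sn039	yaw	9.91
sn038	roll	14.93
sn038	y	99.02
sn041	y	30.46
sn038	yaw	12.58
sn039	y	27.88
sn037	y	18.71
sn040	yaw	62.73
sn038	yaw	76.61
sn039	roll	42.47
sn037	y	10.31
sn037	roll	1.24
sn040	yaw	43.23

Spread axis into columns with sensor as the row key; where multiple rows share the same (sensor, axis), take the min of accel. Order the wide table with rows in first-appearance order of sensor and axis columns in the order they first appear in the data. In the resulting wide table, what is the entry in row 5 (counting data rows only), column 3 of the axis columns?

With rows in first-appearance order of sensor, row 5 is sensor=sn040. axis columns in first-appearance order: yaw, y, x, roll, z; column 3 is x.
Long rows with sensor=sn040, axis=x: min(58.45, 22.77) = 22.77.

22.77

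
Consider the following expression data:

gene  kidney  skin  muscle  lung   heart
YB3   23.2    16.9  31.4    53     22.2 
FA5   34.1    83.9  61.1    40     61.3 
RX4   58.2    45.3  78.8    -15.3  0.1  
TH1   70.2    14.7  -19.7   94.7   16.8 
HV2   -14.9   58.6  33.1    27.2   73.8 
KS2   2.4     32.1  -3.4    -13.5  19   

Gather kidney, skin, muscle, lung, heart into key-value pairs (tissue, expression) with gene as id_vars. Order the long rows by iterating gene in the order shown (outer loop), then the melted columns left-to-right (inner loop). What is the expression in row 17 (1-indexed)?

30 rows total (6 × 5). Row 17: index ⌊(17-1)/5⌋ = 3 into gene → TH1; (17-1) mod 5 = 1 into the melted columns → skin.
So row 17 is (TH1, skin, 14.7); expression = 14.7.

14.7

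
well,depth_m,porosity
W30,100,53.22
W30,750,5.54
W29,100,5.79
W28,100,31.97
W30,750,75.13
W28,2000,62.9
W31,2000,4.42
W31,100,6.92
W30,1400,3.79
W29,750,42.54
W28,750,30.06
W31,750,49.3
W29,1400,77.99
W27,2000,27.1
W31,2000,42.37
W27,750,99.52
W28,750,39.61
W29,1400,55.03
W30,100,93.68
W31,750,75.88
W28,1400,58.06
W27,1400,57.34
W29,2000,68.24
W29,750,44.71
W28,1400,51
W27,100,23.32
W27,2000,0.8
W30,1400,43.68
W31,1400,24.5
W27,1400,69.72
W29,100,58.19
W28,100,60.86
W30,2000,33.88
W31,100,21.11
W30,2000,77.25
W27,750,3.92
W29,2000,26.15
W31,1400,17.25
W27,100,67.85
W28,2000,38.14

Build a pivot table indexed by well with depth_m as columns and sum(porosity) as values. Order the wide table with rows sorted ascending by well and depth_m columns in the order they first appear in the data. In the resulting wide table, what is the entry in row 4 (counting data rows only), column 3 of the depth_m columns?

111.13

With rows sorted ascending by well, row 4 is well=W30. depth_m columns in first-appearance order: 100, 750, 2000, 1400; column 3 is 2000.
Long rows with well=W30, depth_m=2000: 33.88 + 77.25 = 111.13.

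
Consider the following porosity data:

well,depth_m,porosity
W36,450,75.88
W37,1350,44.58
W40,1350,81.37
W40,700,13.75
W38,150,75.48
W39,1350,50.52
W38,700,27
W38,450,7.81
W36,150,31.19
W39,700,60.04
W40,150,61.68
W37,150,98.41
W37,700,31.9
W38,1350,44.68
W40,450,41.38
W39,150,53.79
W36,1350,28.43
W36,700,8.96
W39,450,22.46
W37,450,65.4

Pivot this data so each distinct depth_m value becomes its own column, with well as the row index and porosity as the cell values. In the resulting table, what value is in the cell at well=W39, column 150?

Wide layout: rows indexed by well, columns are the 4 distinct depth_m values (450, 1350, 700, 150).
Cell (well=W39, depth_m=150) draws from the long row where well=W39 and depth_m=150, which has porosity=53.79.

53.79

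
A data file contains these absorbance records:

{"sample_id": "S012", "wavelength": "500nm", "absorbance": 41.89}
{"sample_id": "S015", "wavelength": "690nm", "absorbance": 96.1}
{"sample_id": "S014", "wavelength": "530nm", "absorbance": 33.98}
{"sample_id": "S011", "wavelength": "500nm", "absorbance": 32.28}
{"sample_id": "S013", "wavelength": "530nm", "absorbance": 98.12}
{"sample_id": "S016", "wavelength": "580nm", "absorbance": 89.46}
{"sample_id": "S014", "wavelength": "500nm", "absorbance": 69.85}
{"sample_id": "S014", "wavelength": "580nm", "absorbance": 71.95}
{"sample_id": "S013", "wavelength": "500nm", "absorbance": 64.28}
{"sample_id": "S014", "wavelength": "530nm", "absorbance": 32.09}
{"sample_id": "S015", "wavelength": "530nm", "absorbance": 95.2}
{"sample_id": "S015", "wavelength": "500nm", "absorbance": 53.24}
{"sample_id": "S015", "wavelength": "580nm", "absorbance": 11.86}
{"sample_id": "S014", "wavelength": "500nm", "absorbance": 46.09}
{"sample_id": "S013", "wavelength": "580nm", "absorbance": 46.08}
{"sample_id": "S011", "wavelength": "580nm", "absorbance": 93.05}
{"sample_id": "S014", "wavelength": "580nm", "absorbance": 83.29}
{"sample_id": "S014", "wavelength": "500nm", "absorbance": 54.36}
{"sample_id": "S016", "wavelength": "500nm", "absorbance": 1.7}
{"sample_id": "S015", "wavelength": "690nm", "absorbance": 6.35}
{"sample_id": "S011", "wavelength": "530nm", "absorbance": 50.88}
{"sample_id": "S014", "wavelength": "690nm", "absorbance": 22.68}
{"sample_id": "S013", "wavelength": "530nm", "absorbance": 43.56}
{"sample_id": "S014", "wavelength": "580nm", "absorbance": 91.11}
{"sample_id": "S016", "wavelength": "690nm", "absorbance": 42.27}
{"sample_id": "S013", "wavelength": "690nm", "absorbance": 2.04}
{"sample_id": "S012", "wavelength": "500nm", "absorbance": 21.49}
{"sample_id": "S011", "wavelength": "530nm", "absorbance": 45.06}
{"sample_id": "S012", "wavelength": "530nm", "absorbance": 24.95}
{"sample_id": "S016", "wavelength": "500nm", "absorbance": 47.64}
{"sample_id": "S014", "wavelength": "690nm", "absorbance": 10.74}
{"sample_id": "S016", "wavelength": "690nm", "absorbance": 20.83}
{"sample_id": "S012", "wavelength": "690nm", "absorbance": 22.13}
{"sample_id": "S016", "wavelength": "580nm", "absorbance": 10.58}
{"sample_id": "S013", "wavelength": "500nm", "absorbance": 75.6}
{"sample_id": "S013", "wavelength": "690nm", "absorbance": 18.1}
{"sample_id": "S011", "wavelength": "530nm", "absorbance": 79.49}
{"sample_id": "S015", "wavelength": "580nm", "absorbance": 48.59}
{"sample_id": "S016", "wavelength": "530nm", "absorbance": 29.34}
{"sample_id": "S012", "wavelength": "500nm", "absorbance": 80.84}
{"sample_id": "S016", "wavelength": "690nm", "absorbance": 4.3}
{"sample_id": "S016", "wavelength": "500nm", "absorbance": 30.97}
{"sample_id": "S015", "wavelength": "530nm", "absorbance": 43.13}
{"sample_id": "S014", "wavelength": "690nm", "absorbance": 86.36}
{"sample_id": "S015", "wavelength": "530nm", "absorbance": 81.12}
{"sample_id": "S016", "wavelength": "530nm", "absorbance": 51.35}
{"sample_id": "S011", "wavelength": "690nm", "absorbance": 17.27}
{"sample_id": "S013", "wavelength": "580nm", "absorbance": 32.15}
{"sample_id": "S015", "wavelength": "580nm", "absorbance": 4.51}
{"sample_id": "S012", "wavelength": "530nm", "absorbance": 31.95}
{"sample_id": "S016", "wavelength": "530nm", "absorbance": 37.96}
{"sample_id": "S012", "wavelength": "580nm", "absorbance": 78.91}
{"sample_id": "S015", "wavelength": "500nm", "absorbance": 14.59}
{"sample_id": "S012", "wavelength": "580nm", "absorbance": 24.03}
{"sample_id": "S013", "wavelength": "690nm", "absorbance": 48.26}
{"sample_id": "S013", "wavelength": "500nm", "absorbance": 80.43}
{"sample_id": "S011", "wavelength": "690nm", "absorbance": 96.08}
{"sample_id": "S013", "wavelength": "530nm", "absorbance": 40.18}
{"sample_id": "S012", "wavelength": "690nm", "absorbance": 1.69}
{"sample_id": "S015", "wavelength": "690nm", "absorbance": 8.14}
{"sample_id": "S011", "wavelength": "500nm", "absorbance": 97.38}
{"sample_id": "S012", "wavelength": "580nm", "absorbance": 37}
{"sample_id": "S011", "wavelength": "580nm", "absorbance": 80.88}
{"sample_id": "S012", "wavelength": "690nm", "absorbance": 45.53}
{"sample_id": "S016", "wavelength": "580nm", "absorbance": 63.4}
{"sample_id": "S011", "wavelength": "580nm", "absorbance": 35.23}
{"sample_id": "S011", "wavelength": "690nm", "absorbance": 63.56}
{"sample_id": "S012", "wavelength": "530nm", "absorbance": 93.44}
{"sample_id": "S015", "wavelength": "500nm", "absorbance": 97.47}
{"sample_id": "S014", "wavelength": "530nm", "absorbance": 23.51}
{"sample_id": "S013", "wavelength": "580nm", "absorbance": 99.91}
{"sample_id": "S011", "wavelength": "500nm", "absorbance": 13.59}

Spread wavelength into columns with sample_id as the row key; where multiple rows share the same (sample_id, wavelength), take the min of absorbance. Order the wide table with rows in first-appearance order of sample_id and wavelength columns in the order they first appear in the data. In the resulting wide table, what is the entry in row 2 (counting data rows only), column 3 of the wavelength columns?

43.13

With rows in first-appearance order of sample_id, row 2 is sample_id=S015. wavelength columns in first-appearance order: 500nm, 690nm, 530nm, 580nm; column 3 is 530nm.
Long rows with sample_id=S015, wavelength=530nm: min(95.2, 43.13, 81.12) = 43.13.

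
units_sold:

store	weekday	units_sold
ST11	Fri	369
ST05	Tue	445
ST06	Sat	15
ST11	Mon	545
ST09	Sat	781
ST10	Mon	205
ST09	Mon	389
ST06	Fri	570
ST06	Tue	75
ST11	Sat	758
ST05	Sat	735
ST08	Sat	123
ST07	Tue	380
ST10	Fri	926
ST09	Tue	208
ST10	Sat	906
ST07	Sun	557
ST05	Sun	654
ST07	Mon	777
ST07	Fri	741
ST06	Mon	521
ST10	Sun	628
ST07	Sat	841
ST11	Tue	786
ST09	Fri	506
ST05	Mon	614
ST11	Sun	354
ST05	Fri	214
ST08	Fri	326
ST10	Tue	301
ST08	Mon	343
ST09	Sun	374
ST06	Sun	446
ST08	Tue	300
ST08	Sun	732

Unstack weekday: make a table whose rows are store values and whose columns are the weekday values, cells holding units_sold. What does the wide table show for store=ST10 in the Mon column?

Wide layout: rows indexed by store, columns are the 5 distinct weekday values (Fri, Tue, Sat, Mon, Sun).
Cell (store=ST10, weekday=Mon) draws from the long row where store=ST10 and weekday=Mon, which has units_sold=205.

205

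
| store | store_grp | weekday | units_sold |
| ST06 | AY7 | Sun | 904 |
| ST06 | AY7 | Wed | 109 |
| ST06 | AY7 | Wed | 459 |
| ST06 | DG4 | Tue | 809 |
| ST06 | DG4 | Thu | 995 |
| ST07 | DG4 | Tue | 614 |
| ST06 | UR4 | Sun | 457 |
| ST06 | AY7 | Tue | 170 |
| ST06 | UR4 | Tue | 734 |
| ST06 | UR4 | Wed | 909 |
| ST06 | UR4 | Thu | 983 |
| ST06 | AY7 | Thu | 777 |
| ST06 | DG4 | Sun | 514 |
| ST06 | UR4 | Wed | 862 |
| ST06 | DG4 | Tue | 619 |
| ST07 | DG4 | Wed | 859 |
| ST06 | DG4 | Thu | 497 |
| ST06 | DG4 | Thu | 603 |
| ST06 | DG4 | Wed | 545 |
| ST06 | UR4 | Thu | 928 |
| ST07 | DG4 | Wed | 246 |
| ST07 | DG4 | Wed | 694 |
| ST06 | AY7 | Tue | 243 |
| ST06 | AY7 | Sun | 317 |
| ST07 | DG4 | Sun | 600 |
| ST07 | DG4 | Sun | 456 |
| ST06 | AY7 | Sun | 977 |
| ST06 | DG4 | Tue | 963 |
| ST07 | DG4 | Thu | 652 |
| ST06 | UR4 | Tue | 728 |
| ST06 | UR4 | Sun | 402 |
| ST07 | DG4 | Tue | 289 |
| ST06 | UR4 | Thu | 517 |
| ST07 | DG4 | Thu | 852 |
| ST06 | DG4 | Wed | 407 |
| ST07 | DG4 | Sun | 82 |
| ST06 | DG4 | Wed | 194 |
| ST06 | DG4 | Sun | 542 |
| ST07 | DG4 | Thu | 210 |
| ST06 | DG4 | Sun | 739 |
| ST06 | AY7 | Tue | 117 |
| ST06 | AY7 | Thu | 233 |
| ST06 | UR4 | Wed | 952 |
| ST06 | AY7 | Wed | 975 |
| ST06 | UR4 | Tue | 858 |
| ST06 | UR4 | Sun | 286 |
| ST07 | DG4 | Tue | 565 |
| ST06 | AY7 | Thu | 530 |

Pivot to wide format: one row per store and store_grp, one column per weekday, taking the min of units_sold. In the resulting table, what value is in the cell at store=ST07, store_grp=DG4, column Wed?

Rows with store=ST07, store_grp=DG4 and weekday=Wed: units_sold values are 859, 246, 694.
min(859, 246, 694) = 246.

246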